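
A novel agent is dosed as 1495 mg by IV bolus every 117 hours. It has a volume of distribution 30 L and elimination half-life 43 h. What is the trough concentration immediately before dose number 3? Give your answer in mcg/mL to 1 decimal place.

8.7 mcg/mL

f = (1/2)^(τ/t½) = (1/2)^(117/43) ≈ 0.1517.
C₀ = D/Vd = 1495/30 ≈ 49.833 mcg/mL.
Before the 3rd dose, 2 doses have been given. Superposition: Cmin = C₀·(f + f²).
≈ 49.833 × (0.1517 + 0.0230) ≈ 49.833 × 0.1747 ≈ 8.706 mcg/mL.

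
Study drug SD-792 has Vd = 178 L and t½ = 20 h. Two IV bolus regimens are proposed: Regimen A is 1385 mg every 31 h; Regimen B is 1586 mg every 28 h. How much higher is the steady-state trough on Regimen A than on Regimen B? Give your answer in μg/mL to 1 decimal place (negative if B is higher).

Regimen A: f = (1/2)^(31/20) ≈ 0.3415; Cmin,ss = (1385/178)·f/(1−f) ≈ 4.035 μg/mL.
Regimen B: f = (1/2)^(28/20) ≈ 0.3789; Cmin,ss = (1586/178)·f/(1−f) ≈ 5.436 μg/mL.
Difference ≈ 4.035 − 5.436 ≈ -1.401 μg/mL.

-1.4 μg/mL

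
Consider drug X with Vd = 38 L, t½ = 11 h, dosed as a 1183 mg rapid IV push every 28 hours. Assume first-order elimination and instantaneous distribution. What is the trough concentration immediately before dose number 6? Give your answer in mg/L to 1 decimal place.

6.4 mg/L

f = (1/2)^(τ/t½) = (1/2)^(28/11) ≈ 0.1713.
C₀ = D/Vd = 1183/38 ≈ 31.132 mg/L.
Before the 6th dose, 5 doses have been given. Superposition: Cmin = C₀·(f + f² + … + f^5).
≈ 31.132 × (0.1713 + 0.0293 + 0.0050 + 0.0009 + 0.0001) ≈ 31.132 × 0.2066 ≈ 6.432 mg/L.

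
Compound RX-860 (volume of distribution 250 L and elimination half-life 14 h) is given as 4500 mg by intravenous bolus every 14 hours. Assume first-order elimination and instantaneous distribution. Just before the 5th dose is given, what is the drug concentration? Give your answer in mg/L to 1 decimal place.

f = (1/2)^(τ/t½) = (1/2)^(14/14) ≈ 0.5000.
C₀ = D/Vd = 4500/250 ≈ 18.000 mg/L.
Before the 5th dose, 4 doses have been given. Superposition: Cmin = C₀·(f + f² + … + f^4).
≈ 18.000 × (0.5000 + 0.2500 + 0.1250 + 0.0625) ≈ 18.000 × 0.9375 ≈ 16.875 mg/L.

16.9 mg/L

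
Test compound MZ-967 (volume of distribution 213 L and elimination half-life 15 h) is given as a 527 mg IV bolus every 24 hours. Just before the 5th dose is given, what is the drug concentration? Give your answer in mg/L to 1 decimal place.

1.2 mg/L

f = (1/2)^(τ/t½) = (1/2)^(24/15) ≈ 0.3299.
C₀ = D/Vd = 527/213 ≈ 2.474 mg/L.
Before the 5th dose, 4 doses have been given. Superposition: Cmin = C₀·(f + f² + … + f^4).
≈ 2.474 × (0.3299 + 0.1088 + 0.0359 + 0.0118) ≈ 2.474 × 0.4864 ≈ 1.203 mg/L.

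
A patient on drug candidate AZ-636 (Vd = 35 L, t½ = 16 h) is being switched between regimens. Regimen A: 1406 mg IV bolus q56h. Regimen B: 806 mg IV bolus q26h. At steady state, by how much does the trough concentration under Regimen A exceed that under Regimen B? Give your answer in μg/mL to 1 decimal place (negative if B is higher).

-7.2 μg/mL

Regimen A: f = (1/2)^(56/16) ≈ 0.0884; Cmin,ss = (1406/35)·f/(1−f) ≈ 3.896 μg/mL.
Regimen B: f = (1/2)^(26/16) ≈ 0.3242; Cmin,ss = (806/35)·f/(1−f) ≈ 11.047 μg/mL.
Difference ≈ 3.896 − 11.047 ≈ -7.151 μg/mL.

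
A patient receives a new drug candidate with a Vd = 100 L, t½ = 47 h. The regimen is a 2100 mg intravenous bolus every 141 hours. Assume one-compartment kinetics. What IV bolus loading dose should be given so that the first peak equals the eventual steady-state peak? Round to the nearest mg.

2400 mg

f = (1/2)^(141/47) ≈ 0.125000; accumulation ratio R = 1/(1−f) ≈ 1.14286.
Loading dose to hit Cmax,ss on first dose: D_load = D_maint·R ≈ 2100 × 1.14286 ≈ 2400.01 mg.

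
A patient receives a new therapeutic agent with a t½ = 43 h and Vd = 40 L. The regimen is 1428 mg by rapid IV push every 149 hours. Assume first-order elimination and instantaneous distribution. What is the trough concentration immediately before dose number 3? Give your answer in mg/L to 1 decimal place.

f = (1/2)^(τ/t½) = (1/2)^(149/43) ≈ 0.0906.
C₀ = D/Vd = 1428/40 ≈ 35.700 mg/L.
Before the 3rd dose, 2 doses have been given. Superposition: Cmin = C₀·(f + f²).
≈ 35.700 × (0.0906 + 0.0082) ≈ 35.700 × 0.0988 ≈ 3.527 mg/L.

3.5 mg/L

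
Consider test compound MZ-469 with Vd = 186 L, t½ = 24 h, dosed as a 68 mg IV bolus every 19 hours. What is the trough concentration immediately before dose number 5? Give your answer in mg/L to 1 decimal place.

0.4 mg/L

f = (1/2)^(τ/t½) = (1/2)^(19/24) ≈ 0.5777.
C₀ = D/Vd = 68/186 ≈ 0.366 mg/L.
Before the 5th dose, 4 doses have been given. Superposition: Cmin = C₀·(f + f² + … + f^4).
≈ 0.366 × (0.5777 + 0.3337 + 0.1928 + 0.1114) ≈ 0.366 × 1.2156 ≈ 0.445 mg/L.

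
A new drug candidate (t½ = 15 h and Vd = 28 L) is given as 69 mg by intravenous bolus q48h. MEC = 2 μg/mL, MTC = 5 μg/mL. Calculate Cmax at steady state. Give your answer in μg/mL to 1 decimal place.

τ/t½ = 48/15 ≈ 3.2, so fraction remaining f = (1/2)^(48/15) ≈ 0.1088.
Accumulation ratio R = 1/(1 − f) ≈ 1/0.8912 ≈ 1.1221.
Each bolus raises the concentration by D/Vd = 69/28 ≈ 2.464 μg/mL.
Steady-state peak Cmax,ss = C₀·R ≈ 2.464 × 1.1221 ≈ 2.765 μg/mL.
Peak 2.8 μg/mL vs MTC 5 μg/mL: below toxic threshold.

2.8 μg/mL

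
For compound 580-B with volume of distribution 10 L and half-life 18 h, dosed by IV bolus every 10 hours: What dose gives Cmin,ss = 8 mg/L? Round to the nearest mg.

τ/t½ = 10/18 ≈ 0.55556, so f = (1/2)^(10/18) ≈ 0.680395.
Cmin,ss = (D/Vd)·f/(1−f), so D = Cmin,ss·Vd·(1−f)/f.
D = 8 × 10 × (1−f)/f ≈ 8 × 10 × 0.46973 ≈ 37.58 mg.

38 mg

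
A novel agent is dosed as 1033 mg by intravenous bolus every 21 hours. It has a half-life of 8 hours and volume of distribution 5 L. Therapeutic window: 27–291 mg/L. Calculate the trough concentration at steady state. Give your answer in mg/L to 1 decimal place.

40.0 mg/L

Over one 21-h interval, 21/8 ≈ 2.625 half-lives elapse, leaving f ≈ 0.1621 of each dose.
At steady state, accumulation factor R = 1/(1 − e^(−kτ)) ≈ 1.1935.
Each bolus raises the concentration by D/Vd = 1033/5 ≈ 206.600 mg/L.
Steady-state peak Cmax,ss = C₀·R ≈ 206.600 × 1.1935 ≈ 246.577 mg/L.
Steady-state trough Cmin,ss = Cmax,ss·f ≈ 246.577 × 0.1621 ≈ 39.970 mg/L.
Trough 40.0 mg/L vs MEC 27 mg/L: adequate.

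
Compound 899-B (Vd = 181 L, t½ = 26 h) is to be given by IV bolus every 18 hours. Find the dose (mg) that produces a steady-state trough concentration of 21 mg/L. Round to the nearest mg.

τ/t½ = 18/26 ≈ 0.69231, so f = (1/2)^(18/26) ≈ 0.618863.
Cmin,ss = (D/Vd)·f/(1−f), so D = Cmin,ss·Vd·(1−f)/f.
D = 21 × 181 × (1−f)/f ≈ 21 × 181 × 0.61587 ≈ 2340.92 mg.

2341 mg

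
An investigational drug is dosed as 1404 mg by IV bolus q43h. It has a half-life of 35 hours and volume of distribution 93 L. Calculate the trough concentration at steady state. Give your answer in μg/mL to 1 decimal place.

τ/t½ = 43/35 ≈ 1.2286, so fraction remaining f = (1/2)^(43/35) ≈ 0.4267.
At steady state, accumulation factor R = 1/(1 − e^(−kτ)) ≈ 1.7443.
Single-dose peak C₀ = D/Vd = 1404/93 ≈ 15.097 μg/mL.
Steady-state peak Cmax,ss = C₀·R ≈ 15.097 × 1.7443 ≈ 26.334 μg/mL.
Steady-state trough Cmin,ss = Cmax,ss·f ≈ 26.334 × 0.4267 ≈ 11.237 μg/mL.

11.2 μg/mL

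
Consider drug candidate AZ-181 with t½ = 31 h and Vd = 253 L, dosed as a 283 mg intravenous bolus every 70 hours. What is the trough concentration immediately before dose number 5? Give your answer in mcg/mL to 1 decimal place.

f = (1/2)^(τ/t½) = (1/2)^(70/31) ≈ 0.2091.
C₀ = D/Vd = 283/253 ≈ 1.119 mcg/mL.
Before the 5th dose, 4 doses have been given. Superposition: Cmin = C₀·(f + f² + … + f^4).
≈ 1.119 × (0.2091 + 0.0437 + 0.0091 + 0.0019) ≈ 1.119 × 0.2638 ≈ 0.295 mcg/mL.

0.3 mcg/mL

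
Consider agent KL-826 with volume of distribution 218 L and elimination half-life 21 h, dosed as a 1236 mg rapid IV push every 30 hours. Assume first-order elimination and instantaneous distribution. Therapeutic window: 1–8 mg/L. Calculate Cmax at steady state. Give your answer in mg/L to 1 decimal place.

k = ln2/t½ = ln2/21 ≈ 0.033007 h⁻¹; fraction remaining f = e^(−kτ) = e^(−0.033007×30) ≈ 0.3715.
Accumulation ratio R = 1/(1 − f) ≈ 1/0.6285 ≈ 1.5911.
Single-dose peak C₀ = D/Vd = 1236/218 ≈ 5.670 mg/L.
Steady-state peak Cmax,ss = C₀·R ≈ 5.670 × 1.5911 ≈ 9.022 mg/L.
Peak 9.0 mg/L vs MTC 8 mg/L: exceeds toxic threshold.

9.0 mg/L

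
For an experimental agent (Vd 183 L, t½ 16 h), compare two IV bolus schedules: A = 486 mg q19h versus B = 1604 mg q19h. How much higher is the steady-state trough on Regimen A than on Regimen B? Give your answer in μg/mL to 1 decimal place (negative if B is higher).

-4.8 μg/mL

Regimen A: f = (1/2)^(19/16) ≈ 0.4391; Cmin,ss = (486/183)·f/(1−f) ≈ 2.079 μg/mL.
Regimen B: f = (1/2)^(19/16) ≈ 0.4391; Cmin,ss = (1604/183)·f/(1−f) ≈ 6.862 μg/mL.
Difference ≈ 2.079 − 6.862 ≈ -4.783 μg/mL.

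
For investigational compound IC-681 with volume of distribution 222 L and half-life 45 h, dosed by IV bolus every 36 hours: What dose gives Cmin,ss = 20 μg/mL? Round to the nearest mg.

3290 mg

τ/t½ = 36/45 ≈ 0.8, so f = (1/2)^(36/45) ≈ 0.574349.
Cmin,ss = (D/Vd)·f/(1−f), so D = Cmin,ss·Vd·(1−f)/f.
D = 20 × 222 × (1−f)/f ≈ 20 × 222 × 0.74110 ≈ 3290.48 mg.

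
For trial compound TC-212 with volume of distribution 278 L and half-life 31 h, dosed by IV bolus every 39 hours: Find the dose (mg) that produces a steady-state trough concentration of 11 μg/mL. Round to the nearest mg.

4256 mg

τ/t½ = 39/31 ≈ 1.2581, so f = (1/2)^(39/31) ≈ 0.418105.
Cmin,ss = (D/Vd)·f/(1−f), so D = Cmin,ss·Vd·(1−f)/f.
D = 11 × 278 × (1−f)/f ≈ 11 × 278 × 1.39174 ≈ 4255.94 mg.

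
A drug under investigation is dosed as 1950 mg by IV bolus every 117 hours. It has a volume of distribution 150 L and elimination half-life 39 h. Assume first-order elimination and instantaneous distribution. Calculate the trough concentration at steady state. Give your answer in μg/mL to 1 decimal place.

The dosing interval is 3 half-lives, so f = 2^(−3) = 0.125.
At steady state, R = 1/(1 − 0.125) = 8/7.
Single-dose peak C₀ = D/Vd = 1950/150 = 13 μg/mL.
Steady-state peak Cmax,ss = C₀·R = 13 × 8/7 ≈ 14.857 μg/mL.
Steady-state trough Cmin,ss = Cmax,ss·f ≈ 14.857 × 0.125 ≈ 1.857 μg/mL.

1.9 μg/mL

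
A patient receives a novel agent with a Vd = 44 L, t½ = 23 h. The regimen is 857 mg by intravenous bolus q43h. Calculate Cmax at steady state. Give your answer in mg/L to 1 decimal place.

k = ln2/t½ = ln2/23 ≈ 0.030137 h⁻¹; fraction remaining f = e^(−kτ) = e^(−0.030137×43) ≈ 0.2737.
Accumulation ratio R = 1/(1 − f) ≈ 1/0.7263 ≈ 1.3768.
Single-dose peak C₀ = D/Vd = 857/44 ≈ 19.477 mg/L.
Steady-state peak Cmax,ss = C₀·R ≈ 19.477 × 1.3768 ≈ 26.816 mg/L.

26.8 mg/L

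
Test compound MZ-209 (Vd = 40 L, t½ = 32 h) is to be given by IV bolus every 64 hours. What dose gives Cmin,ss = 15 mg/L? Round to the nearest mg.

τ/t½ = 64/32 ≈ 2, so f = (1/2)^(64/32) ≈ 0.250000.
Cmin,ss = (D/Vd)·f/(1−f), so D = Cmin,ss·Vd·(1−f)/f.
D = 15 × 40 × (1−f)/f ≈ 15 × 40 × 3.00000 ≈ 1800.00 mg.

1800 mg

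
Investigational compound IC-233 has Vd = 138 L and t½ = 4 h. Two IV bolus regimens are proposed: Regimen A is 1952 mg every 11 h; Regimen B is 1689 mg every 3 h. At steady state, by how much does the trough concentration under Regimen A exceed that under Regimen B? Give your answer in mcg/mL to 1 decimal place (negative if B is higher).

Regimen A: f = (1/2)^(11/4) ≈ 0.1487; Cmin,ss = (1952/138)·f/(1−f) ≈ 2.471 mcg/mL.
Regimen B: f = (1/2)^(3/4) ≈ 0.5946; Cmin,ss = (1689/138)·f/(1−f) ≈ 17.951 mcg/mL.
Difference ≈ 2.471 − 17.951 ≈ -15.480 mcg/mL.

-15.5 mcg/mL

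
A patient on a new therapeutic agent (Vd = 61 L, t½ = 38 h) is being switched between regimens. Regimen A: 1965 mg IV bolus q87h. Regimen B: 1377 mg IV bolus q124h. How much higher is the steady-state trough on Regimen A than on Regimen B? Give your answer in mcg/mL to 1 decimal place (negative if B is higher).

5.7 mcg/mL

Regimen A: f = (1/2)^(87/38) ≈ 0.2046; Cmin,ss = (1965/61)·f/(1−f) ≈ 8.286 mcg/mL.
Regimen B: f = (1/2)^(124/38) ≈ 0.1042; Cmin,ss = (1377/61)·f/(1−f) ≈ 2.626 mcg/mL.
Difference ≈ 8.286 − 2.626 ≈ 5.660 mcg/mL.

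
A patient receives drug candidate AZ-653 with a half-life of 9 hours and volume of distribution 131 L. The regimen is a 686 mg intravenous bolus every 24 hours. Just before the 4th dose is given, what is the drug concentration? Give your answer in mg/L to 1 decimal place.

f = (1/2)^(τ/t½) = (1/2)^(24/9) ≈ 0.1575.
C₀ = D/Vd = 686/131 ≈ 5.237 mg/L.
Before the 4th dose, 3 doses have been given. Superposition: Cmin = C₀·(f + f² + … + f^3).
≈ 5.237 × (0.1575 + 0.0248 + 0.0039) ≈ 5.237 × 0.1862 ≈ 0.975 mg/L.

1.0 mg/L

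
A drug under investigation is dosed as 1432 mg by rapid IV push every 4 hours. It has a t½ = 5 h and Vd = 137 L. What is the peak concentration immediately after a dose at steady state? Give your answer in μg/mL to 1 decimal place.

Over one 4-h interval, 4/5 ≈ 0.8 half-lives elapse, leaving f ≈ 0.5743 of each dose.
At steady state, accumulation factor R = 1/(1 − e^(−kτ)) ≈ 2.3491.
Single-dose peak C₀ = D/Vd = 1432/137 ≈ 10.453 μg/mL.
Steady-state peak Cmax,ss = C₀·R ≈ 10.453 × 2.3491 ≈ 24.555 μg/mL.

24.6 μg/mL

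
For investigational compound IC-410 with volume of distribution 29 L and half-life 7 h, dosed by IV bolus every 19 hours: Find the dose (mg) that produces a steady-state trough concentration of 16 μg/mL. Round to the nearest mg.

τ/t½ = 19/7 ≈ 2.7143, so f = (1/2)^(19/7) ≈ 0.152377.
Cmin,ss = (D/Vd)·f/(1−f), so D = Cmin,ss·Vd·(1−f)/f.
D = 16 × 29 × (1−f)/f ≈ 16 × 29 × 5.56267 ≈ 2581.08 mg.

2581 mg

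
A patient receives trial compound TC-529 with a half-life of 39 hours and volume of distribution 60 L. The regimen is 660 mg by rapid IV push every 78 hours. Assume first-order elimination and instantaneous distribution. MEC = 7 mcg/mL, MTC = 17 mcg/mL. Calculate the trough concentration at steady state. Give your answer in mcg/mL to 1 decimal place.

3.7 mcg/mL

The dosing interval is 2 half-lives, so f = 2^(−2) = 0.25.
At steady state, R = 1/(1 − 0.25) = 4/3.
Single-dose peak C₀ = D/Vd = 660/60 = 11 mcg/mL.
Steady-state peak Cmax,ss = C₀·R = 11 × 4/3 ≈ 14.667 mcg/mL.
Steady-state trough Cmin,ss = Cmax,ss·f ≈ 14.667 × 0.25 ≈ 3.667 mcg/mL.
Trough 3.7 mcg/mL vs MEC 7 mcg/mL: subtherapeutic.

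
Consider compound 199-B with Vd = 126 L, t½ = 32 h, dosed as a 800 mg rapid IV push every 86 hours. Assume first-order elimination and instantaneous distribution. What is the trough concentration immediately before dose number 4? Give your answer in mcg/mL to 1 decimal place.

f = (1/2)^(τ/t½) = (1/2)^(86/32) ≈ 0.1552.
C₀ = D/Vd = 800/126 ≈ 6.349 mcg/mL.
Before the 4th dose, 3 doses have been given. Superposition: Cmin = C₀·(f + f² + … + f^3).
≈ 6.349 × (0.1552 + 0.0241 + 0.0037) ≈ 6.349 × 0.1830 ≈ 1.162 mcg/mL.

1.2 mcg/mL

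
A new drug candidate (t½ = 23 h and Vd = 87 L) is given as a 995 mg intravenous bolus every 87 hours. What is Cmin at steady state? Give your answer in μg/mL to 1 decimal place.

0.9 μg/mL

Over one 87-h interval, 87/23 ≈ 3.7826 half-lives elapse, leaving f ≈ 0.0727 of each dose.
Single-dose peak C₀ = D/Vd = 995/87 ≈ 11.437 μg/mL.
Steady-state trough Cmin,ss = C₀·f/(1−f) ≈ 11.437 × 0.0727/0.9273 ≈ 0.897 μg/mL.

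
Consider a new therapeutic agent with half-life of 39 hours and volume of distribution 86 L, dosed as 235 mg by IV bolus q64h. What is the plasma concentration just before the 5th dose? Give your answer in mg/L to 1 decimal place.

1.3 mg/L

f = (1/2)^(τ/t½) = (1/2)^(64/39) ≈ 0.3206.
C₀ = D/Vd = 235/86 ≈ 2.733 mg/L.
Before the 5th dose, 4 doses have been given. Superposition: Cmin = C₀·(f + f² + … + f^4).
≈ 2.733 × (0.3206 + 0.1028 + 0.0330 + 0.0106) ≈ 2.733 × 0.4670 ≈ 1.276 mg/L.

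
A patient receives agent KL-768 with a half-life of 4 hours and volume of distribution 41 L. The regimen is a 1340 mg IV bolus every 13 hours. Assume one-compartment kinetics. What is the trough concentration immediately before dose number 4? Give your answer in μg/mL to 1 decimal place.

f = (1/2)^(τ/t½) = (1/2)^(13/4) ≈ 0.1051.
C₀ = D/Vd = 1340/41 ≈ 32.683 μg/mL.
Before the 4th dose, 3 doses have been given. Superposition: Cmin = C₀·(f + f² + … + f^3).
≈ 32.683 × (0.1051 + 0.0110 + 0.0012) ≈ 32.683 × 0.1173 ≈ 3.834 μg/mL.

3.8 μg/mL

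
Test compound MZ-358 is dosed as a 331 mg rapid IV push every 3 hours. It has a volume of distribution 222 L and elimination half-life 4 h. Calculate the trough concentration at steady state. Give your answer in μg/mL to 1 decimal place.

τ/t½ = 3/4 ≈ 0.75, so fraction remaining f = (1/2)^(3/4) ≈ 0.5946.
Single-dose peak C₀ = D/Vd = 331/222 ≈ 1.491 μg/mL.
Steady-state trough Cmin,ss = C₀·f/(1−f) ≈ 1.491 × 0.5946/0.4054 ≈ 2.187 μg/mL.

2.2 μg/mL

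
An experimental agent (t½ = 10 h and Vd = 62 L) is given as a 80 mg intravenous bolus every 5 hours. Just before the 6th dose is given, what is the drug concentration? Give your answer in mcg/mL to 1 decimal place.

2.6 mcg/mL

f = (1/2)^(τ/t½) = (1/2)^(5/10) ≈ 0.7071.
C₀ = D/Vd = 80/62 ≈ 1.290 mcg/mL.
Before the 6th dose, 5 doses have been given. Superposition: Cmin = C₀·(f + f² + … + f^5).
≈ 1.290 × (0.7071 + 0.5000 + 0.3535 + 0.2500 + 0.1768) ≈ 1.290 × 1.9874 ≈ 2.564 mcg/mL.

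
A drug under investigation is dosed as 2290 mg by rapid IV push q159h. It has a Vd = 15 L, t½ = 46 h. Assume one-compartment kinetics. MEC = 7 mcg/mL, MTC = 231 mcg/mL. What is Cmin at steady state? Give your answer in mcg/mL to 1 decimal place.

15.3 mcg/mL

Over one 159-h interval, 159/46 ≈ 3.4565 half-lives elapse, leaving f ≈ 0.0911 of each dose.
Accumulation ratio R = 1/(1 − f) ≈ 1/0.9089 ≈ 1.1002.
Single-dose peak C₀ = D/Vd = 2290/15 ≈ 152.667 mcg/mL.
Cmax,ss = C₀/(1 − f) ≈ 152.667/0.9089 ≈ 167.969 mcg/mL.
One interval later, Cmin,ss = Cmax,ss·e^(−kτ) ≈ 167.969 × 0.0911 ≈ 15.302 mcg/mL.
Trough 15.3 mcg/mL vs MEC 7 mcg/mL: adequate.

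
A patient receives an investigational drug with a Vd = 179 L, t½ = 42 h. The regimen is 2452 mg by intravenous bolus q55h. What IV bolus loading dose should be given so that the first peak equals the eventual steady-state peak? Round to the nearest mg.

f = (1/2)^(55/42) ≈ 0.403454; accumulation ratio R = 1/(1−f) ≈ 1.67632.
Loading dose to hit Cmax,ss on first dose: D_load = D_maint·R ≈ 2452 × 1.67632 ≈ 4110.34 mg.

4110 mg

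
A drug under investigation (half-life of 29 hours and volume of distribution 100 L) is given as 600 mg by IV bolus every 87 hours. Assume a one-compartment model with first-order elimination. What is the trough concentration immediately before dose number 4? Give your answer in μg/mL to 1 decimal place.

f = (1/2)^(τ/t½) = (1/2)^(87/29) ≈ 0.1250.
C₀ = D/Vd = 600/100 ≈ 6.000 μg/mL.
Before the 4th dose, 3 doses have been given. Superposition: Cmin = C₀·(f + f² + … + f^3).
≈ 6.000 × (0.1250 + 0.0156 + 0.0020) ≈ 6.000 × 0.1426 ≈ 0.856 μg/mL.

0.9 μg/mL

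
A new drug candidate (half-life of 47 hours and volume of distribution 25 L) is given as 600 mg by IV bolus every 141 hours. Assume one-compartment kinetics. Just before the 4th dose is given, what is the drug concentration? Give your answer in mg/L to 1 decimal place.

3.4 mg/L

f = (1/2)^(τ/t½) = (1/2)^(141/47) ≈ 0.1250.
C₀ = D/Vd = 600/25 ≈ 24.000 mg/L.
Before the 4th dose, 3 doses have been given. Superposition: Cmin = C₀·(f + f² + … + f^3).
≈ 24.000 × (0.1250 + 0.0156 + 0.0020) ≈ 24.000 × 0.1426 ≈ 3.422 mg/L.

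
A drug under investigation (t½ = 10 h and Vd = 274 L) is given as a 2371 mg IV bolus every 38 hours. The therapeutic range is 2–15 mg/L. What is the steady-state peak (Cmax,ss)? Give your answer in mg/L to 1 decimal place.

9.3 mg/L

k = ln2/t½ = ln2/10 ≈ 0.069315 h⁻¹; fraction remaining f = e^(−kτ) = e^(−0.069315×38) ≈ 0.0718.
At steady state, accumulation factor R = 1/(1 − e^(−kτ)) ≈ 1.0774.
Single-dose peak C₀ = D/Vd = 2371/274 ≈ 8.653 mg/L.
Steady-state peak Cmax,ss = C₀·R ≈ 8.653 × 1.0774 ≈ 9.323 mg/L.
Peak 9.3 mg/L vs MTC 15 mg/L: below toxic threshold.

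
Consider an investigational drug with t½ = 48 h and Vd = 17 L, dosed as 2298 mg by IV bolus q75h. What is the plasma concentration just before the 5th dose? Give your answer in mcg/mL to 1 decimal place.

68.3 mcg/mL

f = (1/2)^(τ/t½) = (1/2)^(75/48) ≈ 0.3386.
C₀ = D/Vd = 2298/17 ≈ 135.176 mcg/mL.
Before the 5th dose, 4 doses have been given. Superposition: Cmin = C₀·(f + f² + … + f^4).
≈ 135.176 × (0.3386 + 0.1146 + 0.0388 + 0.0131) ≈ 135.176 × 0.5051 ≈ 68.277 mcg/mL.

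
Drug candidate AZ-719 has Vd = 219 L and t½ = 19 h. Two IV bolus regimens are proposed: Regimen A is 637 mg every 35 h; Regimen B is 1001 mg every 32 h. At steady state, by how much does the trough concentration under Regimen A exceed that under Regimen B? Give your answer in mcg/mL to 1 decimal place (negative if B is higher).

-0.9 mcg/mL

Regimen A: f = (1/2)^(35/19) ≈ 0.2789; Cmin,ss = (637/219)·f/(1−f) ≈ 1.125 mcg/mL.
Regimen B: f = (1/2)^(32/19) ≈ 0.3112; Cmin,ss = (1001/219)·f/(1−f) ≈ 2.065 mcg/mL.
Difference ≈ 1.125 − 2.065 ≈ -0.940 mcg/mL.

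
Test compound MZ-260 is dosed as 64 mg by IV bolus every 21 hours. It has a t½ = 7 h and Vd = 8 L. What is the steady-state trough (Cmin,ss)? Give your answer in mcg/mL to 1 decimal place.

The dosing interval is 3 half-lives, so f = 2^(−3) = 0.125.
At steady state, R = 1/(1 − 0.125) = 8/7.
Single-dose peak C₀ = D/Vd = 64/8 = 8 mcg/mL.
Steady-state peak Cmax,ss = C₀·R = 8 × 8/7 ≈ 9.143 mcg/mL.
Steady-state trough Cmin,ss = Cmax,ss·f ≈ 9.143 × 0.125 ≈ 1.143 mcg/mL.

1.1 mcg/mL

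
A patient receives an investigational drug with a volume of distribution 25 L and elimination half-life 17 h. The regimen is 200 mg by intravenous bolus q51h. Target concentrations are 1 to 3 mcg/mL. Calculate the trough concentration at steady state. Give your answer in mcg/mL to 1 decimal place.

1.1 mcg/mL

The dosing interval is 3 half-lives, so f = 2^(−3) = 0.125.
Accumulation ratio R = 1/(1 − f) = 1/0.875 = 8/7.
Single-dose peak C₀ = D/Vd = 200/25 = 8 mcg/mL.
Steady-state peak Cmax,ss = C₀·R = 8 × 8/7 ≈ 9.143 mcg/mL.
Steady-state trough Cmin,ss = Cmax,ss·f ≈ 9.143 × 0.125 ≈ 1.143 mcg/mL.
Trough 1.1 mcg/mL vs MEC 1 mcg/mL: adequate.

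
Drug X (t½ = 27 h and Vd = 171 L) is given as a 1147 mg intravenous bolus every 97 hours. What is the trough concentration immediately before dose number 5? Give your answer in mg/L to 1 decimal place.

f = (1/2)^(τ/t½) = (1/2)^(97/27) ≈ 0.0829.
C₀ = D/Vd = 1147/171 ≈ 6.708 mg/L.
Before the 5th dose, 4 doses have been given. Superposition: Cmin = C₀·(f + f² + … + f^4).
≈ 6.708 × (0.0829 + 0.0069 + 0.0006 + 0.0000) ≈ 6.708 × 0.0904 ≈ 0.606 mg/L.

0.6 mg/L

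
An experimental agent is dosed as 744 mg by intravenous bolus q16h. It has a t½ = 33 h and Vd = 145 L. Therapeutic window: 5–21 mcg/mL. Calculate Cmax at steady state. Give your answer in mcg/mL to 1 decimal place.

k = ln2/t½ = ln2/33 ≈ 0.021004 h⁻¹; fraction remaining f = e^(−kτ) = e^(−0.021004×16) ≈ 0.7146.
At steady state, accumulation factor R = 1/(1 − e^(−kτ)) ≈ 3.5039.
Each bolus raises the concentration by D/Vd = 744/145 ≈ 5.131 mcg/mL.
Steady-state peak Cmax,ss = C₀·R ≈ 5.131 × 3.5039 ≈ 17.979 mcg/mL.
Peak 18.0 mcg/mL vs MTC 21 mcg/mL: below toxic threshold.

18.0 mcg/mL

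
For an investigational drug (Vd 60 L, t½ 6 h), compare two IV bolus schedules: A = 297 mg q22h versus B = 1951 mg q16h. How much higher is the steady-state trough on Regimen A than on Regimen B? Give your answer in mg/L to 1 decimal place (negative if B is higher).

Regimen A: f = (1/2)^(22/6) ≈ 0.0787; Cmin,ss = (297/60)·f/(1−f) ≈ 0.423 mg/L.
Regimen B: f = (1/2)^(16/6) ≈ 0.1575; Cmin,ss = (1951/60)·f/(1−f) ≈ 6.079 mg/L.
Difference ≈ 0.423 − 6.079 ≈ -5.656 mg/L.

-5.7 mg/L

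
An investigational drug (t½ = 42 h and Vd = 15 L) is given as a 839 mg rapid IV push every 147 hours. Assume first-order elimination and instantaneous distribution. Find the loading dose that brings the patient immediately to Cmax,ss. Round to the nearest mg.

f = (1/2)^(147/42) ≈ 0.088388; accumulation ratio R = 1/(1−f) ≈ 1.09696.
Loading dose to hit Cmax,ss on first dose: D_load = D_maint·R ≈ 839 × 1.09696 ≈ 920.35 mg.

920 mg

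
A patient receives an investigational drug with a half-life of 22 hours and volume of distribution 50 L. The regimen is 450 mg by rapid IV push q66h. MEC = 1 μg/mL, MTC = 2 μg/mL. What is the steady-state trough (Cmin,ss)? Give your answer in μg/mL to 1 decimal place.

1.3 μg/mL

τ = 66 h = 3 half-lives, so f = (1/2)^3 = 0.125.
Accumulation ratio R = 1/(1 − f) = 1/0.875 = 8/7.
Single-dose peak C₀ = D/Vd = 450/50 = 9 μg/mL.
Steady-state peak Cmax,ss = C₀·R = 9 × 8/7 ≈ 10.286 μg/mL.
Steady-state trough Cmin,ss = Cmax,ss·f ≈ 10.286 × 0.125 ≈ 1.286 μg/mL.
Trough 1.3 μg/mL vs MEC 1 μg/mL: adequate.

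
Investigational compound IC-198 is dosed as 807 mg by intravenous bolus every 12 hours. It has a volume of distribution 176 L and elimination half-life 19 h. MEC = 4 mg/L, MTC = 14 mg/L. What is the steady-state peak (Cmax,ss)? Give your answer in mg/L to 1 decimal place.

Over one 12-h interval, 12/19 ≈ 0.63158 half-lives elapse, leaving f ≈ 0.6455 of each dose.
At steady state, accumulation factor R = 1/(1 − e^(−kτ)) ≈ 2.8209.
Single-dose peak C₀ = D/Vd = 807/176 ≈ 4.585 mg/L.
Steady-state peak Cmax,ss = C₀·R ≈ 4.585 × 2.8209 ≈ 12.934 mg/L.
Peak 12.9 mg/L vs MTC 14 mg/L: below toxic threshold.

12.9 mg/L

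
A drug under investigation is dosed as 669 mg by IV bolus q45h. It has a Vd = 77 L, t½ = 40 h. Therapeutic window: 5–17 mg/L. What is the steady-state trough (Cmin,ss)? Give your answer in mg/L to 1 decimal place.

τ/t½ = 45/40 ≈ 1.125, so fraction remaining f = (1/2)^(45/40) ≈ 0.4585.
At steady state, accumulation factor R = 1/(1 − e^(−kτ)) ≈ 1.8467.
Single-dose peak C₀ = D/Vd = 669/77 ≈ 8.688 mg/L.
Steady-state peak Cmax,ss = C₀·R ≈ 8.688 × 1.8467 ≈ 16.044 mg/L.
Steady-state trough Cmin,ss = Cmax,ss·f ≈ 16.044 × 0.4585 ≈ 7.356 mg/L.
Trough 7.4 mg/L vs MEC 5 mg/L: adequate.

7.4 mg/L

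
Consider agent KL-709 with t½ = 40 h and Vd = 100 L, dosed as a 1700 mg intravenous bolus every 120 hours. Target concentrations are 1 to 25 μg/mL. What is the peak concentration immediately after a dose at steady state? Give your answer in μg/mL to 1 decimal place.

19.4 μg/mL

The dosing interval is 3 half-lives, so f = 2^(−3) = 0.125.
At steady state, R = 1/(1 − 0.125) = 8/7.
Single-dose peak C₀ = D/Vd = 1700/100 = 17 μg/mL.
Steady-state peak Cmax,ss = C₀·R = 17 × 8/7 ≈ 19.429 μg/mL.
Peak 19.4 μg/mL vs MTC 25 μg/mL: below toxic threshold.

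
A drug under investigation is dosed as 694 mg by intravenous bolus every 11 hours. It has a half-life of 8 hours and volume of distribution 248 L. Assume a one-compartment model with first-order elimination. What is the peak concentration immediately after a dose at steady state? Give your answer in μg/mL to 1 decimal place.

4.6 μg/mL

τ/t½ = 11/8 ≈ 1.375, so fraction remaining f = (1/2)^(11/8) ≈ 0.3856.
Accumulation ratio R = 1/(1 − f) ≈ 1/0.6144 ≈ 1.6276.
Each bolus raises the concentration by D/Vd = 694/248 ≈ 2.798 μg/mL.
Steady-state peak Cmax,ss = C₀·R ≈ 2.798 × 1.6276 ≈ 4.554 μg/mL.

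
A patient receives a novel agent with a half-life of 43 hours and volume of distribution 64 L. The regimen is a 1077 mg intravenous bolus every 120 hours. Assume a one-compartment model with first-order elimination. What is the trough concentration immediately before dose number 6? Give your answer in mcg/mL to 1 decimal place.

2.8 mcg/mL

f = (1/2)^(τ/t½) = (1/2)^(120/43) ≈ 0.1445.
C₀ = D/Vd = 1077/64 ≈ 16.828 mcg/mL.
Before the 6th dose, 5 doses have been given. Superposition: Cmin = C₀·(f + f² + … + f^5).
≈ 16.828 × (0.1445 + 0.0209 + 0.0030 + 0.0004 + 0.0001) ≈ 16.828 × 0.1689 ≈ 2.842 mcg/mL.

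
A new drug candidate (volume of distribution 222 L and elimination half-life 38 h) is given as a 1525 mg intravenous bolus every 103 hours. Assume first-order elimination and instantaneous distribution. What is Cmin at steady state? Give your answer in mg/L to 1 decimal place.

k = ln2/t½ = ln2/38 ≈ 0.018241 h⁻¹; fraction remaining f = e^(−kτ) = e^(−0.018241×103) ≈ 0.1528.
Each bolus raises the concentration by D/Vd = 1525/222 ≈ 6.869 mg/L.
Steady-state trough Cmin,ss = C₀·f/(1−f) ≈ 6.869 × 0.1528/0.8472 ≈ 1.239 mg/L.

1.2 mg/L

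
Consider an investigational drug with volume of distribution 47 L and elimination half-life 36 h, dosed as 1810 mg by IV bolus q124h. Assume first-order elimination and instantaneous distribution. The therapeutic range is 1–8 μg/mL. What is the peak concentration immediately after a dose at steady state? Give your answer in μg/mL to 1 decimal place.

42.4 μg/mL

Over one 124-h interval, 124/36 ≈ 3.4444 half-lives elapse, leaving f ≈ 0.0919 of each dose.
Accumulation ratio R = 1/(1 − f) ≈ 1/0.9081 ≈ 1.1012.
Each bolus raises the concentration by D/Vd = 1810/47 ≈ 38.511 μg/mL.
Cmax,ss = C₀/(1 − f) ≈ 38.511/0.9081 ≈ 42.408 μg/mL.
Peak 42.4 μg/mL vs MTC 8 μg/mL: exceeds toxic threshold.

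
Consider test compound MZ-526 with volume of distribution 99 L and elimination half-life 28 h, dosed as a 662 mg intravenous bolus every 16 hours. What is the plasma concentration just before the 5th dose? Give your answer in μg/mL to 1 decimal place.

f = (1/2)^(τ/t½) = (1/2)^(16/28) ≈ 0.6730.
C₀ = D/Vd = 662/99 ≈ 6.687 μg/mL.
Before the 5th dose, 4 doses have been given. Superposition: Cmin = C₀·(f + f² + … + f^4).
≈ 6.687 × (0.6730 + 0.4529 + 0.3048 + 0.2051) ≈ 6.687 × 1.6358 ≈ 10.939 μg/mL.

10.9 μg/mL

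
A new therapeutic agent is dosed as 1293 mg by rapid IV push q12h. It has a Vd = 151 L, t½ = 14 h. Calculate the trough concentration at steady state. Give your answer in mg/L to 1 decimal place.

10.6 mg/L

k = ln2/t½ = ln2/14 ≈ 0.049511 h⁻¹; fraction remaining f = e^(−kτ) = e^(−0.049511×12) ≈ 0.5520.
Single-dose peak C₀ = D/Vd = 1293/151 ≈ 8.563 mg/L.
Steady-state trough Cmin,ss = C₀·f/(1−f) ≈ 8.563 × 0.5520/0.4480 ≈ 10.551 mg/L.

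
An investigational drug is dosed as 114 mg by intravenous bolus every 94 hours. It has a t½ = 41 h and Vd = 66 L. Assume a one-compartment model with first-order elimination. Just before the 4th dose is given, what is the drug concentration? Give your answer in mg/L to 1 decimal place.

0.4 mg/L

f = (1/2)^(τ/t½) = (1/2)^(94/41) ≈ 0.2041.
C₀ = D/Vd = 114/66 ≈ 1.727 mg/L.
Before the 4th dose, 3 doses have been given. Superposition: Cmin = C₀·(f + f² + … + f^3).
≈ 1.727 × (0.2041 + 0.0417 + 0.0085) ≈ 1.727 × 0.2543 ≈ 0.439 mg/L.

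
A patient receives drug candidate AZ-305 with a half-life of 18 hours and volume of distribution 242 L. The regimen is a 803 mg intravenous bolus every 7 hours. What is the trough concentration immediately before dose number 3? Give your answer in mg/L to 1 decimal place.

4.5 mg/L

f = (1/2)^(τ/t½) = (1/2)^(7/18) ≈ 0.7637.
C₀ = D/Vd = 803/242 ≈ 3.318 mg/L.
Before the 3rd dose, 2 doses have been given. Superposition: Cmin = C₀·(f + f²).
≈ 3.318 × (0.7637 + 0.5832) ≈ 3.318 × 1.3469 ≈ 4.469 mg/L.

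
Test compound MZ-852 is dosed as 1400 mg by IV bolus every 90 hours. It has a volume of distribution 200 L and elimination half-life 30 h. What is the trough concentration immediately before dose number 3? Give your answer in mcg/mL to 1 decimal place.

1.0 mcg/mL

f = (1/2)^(τ/t½) = (1/2)^(90/30) ≈ 0.1250.
C₀ = D/Vd = 1400/200 ≈ 7.000 mcg/mL.
Before the 3rd dose, 2 doses have been given. Superposition: Cmin = C₀·(f + f²).
≈ 7.000 × (0.1250 + 0.0156) ≈ 7.000 × 0.1406 ≈ 0.984 mcg/mL.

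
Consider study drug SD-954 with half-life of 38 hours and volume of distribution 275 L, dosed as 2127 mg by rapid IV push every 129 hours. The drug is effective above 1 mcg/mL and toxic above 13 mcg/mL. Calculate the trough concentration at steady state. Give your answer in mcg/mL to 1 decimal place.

0.8 mcg/mL

τ/t½ = 129/38 ≈ 3.3947, so fraction remaining f = (1/2)^(129/38) ≈ 0.0951.
Single-dose peak C₀ = D/Vd = 2127/275 ≈ 7.735 mcg/mL.
Steady-state trough Cmin,ss = C₀·f/(1−f) ≈ 7.735 × 0.0951/0.9049 ≈ 0.813 mcg/mL.
Trough 0.8 mcg/mL vs MEC 1 mcg/mL: subtherapeutic.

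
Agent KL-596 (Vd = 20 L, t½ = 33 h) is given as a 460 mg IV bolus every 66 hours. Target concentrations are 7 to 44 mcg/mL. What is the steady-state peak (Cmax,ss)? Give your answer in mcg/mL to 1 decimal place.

30.7 mcg/mL

τ = 66 h = 2 half-lives, so f = (1/2)^2 = 0.25.
Accumulation ratio R = 1/(1 − f) = 1/0.75 = 4/3.
Single-dose peak C₀ = D/Vd = 460/20 = 23 mcg/mL.
Steady-state peak Cmax,ss = C₀·R = 23 × 4/3 ≈ 30.667 mcg/mL.
Peak 30.7 mcg/mL vs MTC 44 mcg/mL: below toxic threshold.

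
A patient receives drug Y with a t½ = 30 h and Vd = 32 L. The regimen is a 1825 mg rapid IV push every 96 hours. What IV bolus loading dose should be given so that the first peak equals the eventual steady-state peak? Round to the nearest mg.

f = (1/2)^(96/30) ≈ 0.108819; accumulation ratio R = 1/(1−f) ≈ 1.12211.
Loading dose to hit Cmax,ss on first dose: D_load = D_maint·R ≈ 1825 × 1.12211 ≈ 2047.85 mg.

2048 mg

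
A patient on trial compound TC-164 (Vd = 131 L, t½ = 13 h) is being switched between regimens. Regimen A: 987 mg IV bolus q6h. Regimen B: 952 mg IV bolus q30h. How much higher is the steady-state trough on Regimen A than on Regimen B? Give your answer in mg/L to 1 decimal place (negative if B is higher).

18.1 mg/L

Regimen A: f = (1/2)^(6/13) ≈ 0.7262; Cmin,ss = (987/131)·f/(1−f) ≈ 19.983 mg/L.
Regimen B: f = (1/2)^(30/13) ≈ 0.2020; Cmin,ss = (952/131)·f/(1−f) ≈ 1.840 mg/L.
Difference ≈ 19.983 − 1.840 ≈ 18.143 mg/L.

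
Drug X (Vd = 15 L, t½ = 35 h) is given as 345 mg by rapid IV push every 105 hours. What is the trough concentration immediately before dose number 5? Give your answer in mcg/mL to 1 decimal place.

f = (1/2)^(τ/t½) = (1/2)^(105/35) ≈ 0.1250.
C₀ = D/Vd = 345/15 ≈ 23.000 mcg/mL.
Before the 5th dose, 4 doses have been given. Superposition: Cmin = C₀·(f + f² + … + f^4).
≈ 23.000 × (0.1250 + 0.0156 + 0.0020 + 0.0002) ≈ 23.000 × 0.1428 ≈ 3.284 mcg/mL.

3.3 mcg/mL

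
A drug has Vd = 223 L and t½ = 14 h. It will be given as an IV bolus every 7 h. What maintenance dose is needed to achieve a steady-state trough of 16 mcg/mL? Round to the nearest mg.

τ/t½ = 7/14 ≈ 0.5, so f = (1/2)^(7/14) ≈ 0.707107.
Cmin,ss = (D/Vd)·f/(1−f), so D = Cmin,ss·Vd·(1−f)/f.
D = 16 × 223 × (1−f)/f ≈ 16 × 223 × 0.41421 ≈ 1477.90 mg.

1478 mg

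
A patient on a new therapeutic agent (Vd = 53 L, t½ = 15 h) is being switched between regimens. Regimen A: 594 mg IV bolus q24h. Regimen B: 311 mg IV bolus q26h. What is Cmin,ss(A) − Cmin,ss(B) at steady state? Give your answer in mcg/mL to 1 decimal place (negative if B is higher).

Regimen A: f = (1/2)^(24/15) ≈ 0.3299; Cmin,ss = (594/53)·f/(1−f) ≈ 5.518 mcg/mL.
Regimen B: f = (1/2)^(26/15) ≈ 0.3008; Cmin,ss = (311/53)·f/(1−f) ≈ 2.524 mcg/mL.
Difference ≈ 5.518 − 2.524 ≈ 2.994 mcg/mL.

3.0 mcg/mL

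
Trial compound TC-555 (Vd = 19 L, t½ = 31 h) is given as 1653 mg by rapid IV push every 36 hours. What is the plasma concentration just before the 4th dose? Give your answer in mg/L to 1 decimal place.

f = (1/2)^(τ/t½) = (1/2)^(36/31) ≈ 0.4471.
C₀ = D/Vd = 1653/19 ≈ 87.000 mg/L.
Before the 4th dose, 3 doses have been given. Superposition: Cmin = C₀·(f + f² + … + f^3).
≈ 87.000 × (0.4471 + 0.1999 + 0.0894) ≈ 87.000 × 0.7364 ≈ 64.067 mg/L.

64.1 mg/L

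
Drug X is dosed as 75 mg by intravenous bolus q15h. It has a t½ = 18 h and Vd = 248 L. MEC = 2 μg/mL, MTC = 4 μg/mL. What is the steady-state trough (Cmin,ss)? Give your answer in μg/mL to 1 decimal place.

0.4 μg/mL

Over one 15-h interval, 15/18 ≈ 0.83333 half-lives elapse, leaving f ≈ 0.5612 of each dose.
Single-dose peak C₀ = D/Vd = 75/248 ≈ 0.302 μg/mL.
Steady-state trough Cmin,ss = C₀·f/(1−f) ≈ 0.302 × 0.5612/0.4388 ≈ 0.386 μg/mL.
Trough 0.4 μg/mL vs MEC 2 μg/mL: subtherapeutic.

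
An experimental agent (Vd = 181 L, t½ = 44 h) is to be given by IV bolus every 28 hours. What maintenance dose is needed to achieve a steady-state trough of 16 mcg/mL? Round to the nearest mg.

τ/t½ = 28/44 ≈ 0.63636, so f = (1/2)^(28/44) ≈ 0.643332.
Cmin,ss = (D/Vd)·f/(1−f), so D = Cmin,ss·Vd·(1−f)/f.
D = 16 × 181 × (1−f)/f ≈ 16 × 181 × 0.55441 ≈ 1605.57 mg.

1606 mg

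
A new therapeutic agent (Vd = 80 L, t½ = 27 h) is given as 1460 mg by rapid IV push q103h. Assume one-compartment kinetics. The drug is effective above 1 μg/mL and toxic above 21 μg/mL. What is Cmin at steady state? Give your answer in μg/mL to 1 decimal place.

1.4 μg/mL

Over one 103-h interval, 103/27 ≈ 3.8148 half-lives elapse, leaving f ≈ 0.0711 of each dose.
Single-dose peak C₀ = D/Vd = 1460/80 ≈ 18.250 μg/mL.
Steady-state trough Cmin,ss = C₀·f/(1−f) ≈ 18.250 × 0.0711/0.9289 ≈ 1.397 μg/mL.
Trough 1.4 μg/mL vs MEC 1 μg/mL: adequate.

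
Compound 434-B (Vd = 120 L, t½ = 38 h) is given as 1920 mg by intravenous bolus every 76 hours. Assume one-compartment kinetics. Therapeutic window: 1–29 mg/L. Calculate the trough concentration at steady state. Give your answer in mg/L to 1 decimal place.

5.3 mg/L

The dosing interval is 2 half-lives, so f = 2^(−2) = 0.25.
At steady state, R = 1/(1 − 0.25) = 4/3.
Single-dose peak C₀ = D/Vd = 1920/120 = 16 mg/L.
Steady-state peak Cmax,ss = C₀·R = 16 × 4/3 ≈ 21.333 mg/L.
Steady-state trough Cmin,ss = Cmax,ss·f ≈ 21.333 × 0.25 ≈ 5.333 mg/L.
Trough 5.3 mg/L vs MEC 1 mg/L: adequate.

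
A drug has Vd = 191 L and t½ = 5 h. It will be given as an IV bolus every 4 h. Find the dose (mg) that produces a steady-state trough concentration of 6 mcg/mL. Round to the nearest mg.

τ/t½ = 4/5 ≈ 0.8, so f = (1/2)^(4/5) ≈ 0.574349.
Cmin,ss = (D/Vd)·f/(1−f), so D = Cmin,ss·Vd·(1−f)/f.
D = 6 × 191 × (1−f)/f ≈ 6 × 191 × 0.74110 ≈ 849.30 mg.

849 mg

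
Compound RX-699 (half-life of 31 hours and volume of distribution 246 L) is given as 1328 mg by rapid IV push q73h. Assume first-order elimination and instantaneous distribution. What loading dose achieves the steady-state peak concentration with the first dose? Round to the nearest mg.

1651 mg

f = (1/2)^(73/31) ≈ 0.195489; accumulation ratio R = 1/(1−f) ≈ 1.24299.
Loading dose to hit Cmax,ss on first dose: D_load = D_maint·R ≈ 1328 × 1.24299 ≈ 1650.69 mg.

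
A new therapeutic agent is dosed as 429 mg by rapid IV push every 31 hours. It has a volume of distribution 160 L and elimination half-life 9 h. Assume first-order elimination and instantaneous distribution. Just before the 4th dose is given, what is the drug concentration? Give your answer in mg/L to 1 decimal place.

0.3 mg/L

f = (1/2)^(τ/t½) = (1/2)^(31/9) ≈ 0.0919.
C₀ = D/Vd = 429/160 ≈ 2.681 mg/L.
Before the 4th dose, 3 doses have been given. Superposition: Cmin = C₀·(f + f² + … + f^3).
≈ 2.681 × (0.0919 + 0.0084 + 0.0008) ≈ 2.681 × 0.1011 ≈ 0.271 mg/L.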